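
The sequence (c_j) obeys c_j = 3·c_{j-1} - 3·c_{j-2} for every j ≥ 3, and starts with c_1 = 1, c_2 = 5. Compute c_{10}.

Compute successive terms:
c_3 = 12, c_4 = 21, c_5 = 27, c_6 = 18, c_7 = -27, c_8 = -135, c_9 = -324, c_{10} = -567.

-567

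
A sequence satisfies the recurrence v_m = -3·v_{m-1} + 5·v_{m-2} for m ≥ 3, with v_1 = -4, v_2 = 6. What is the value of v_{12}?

Compute successive terms:
v_3 = -38;  v_4 = 144;  v_5 = -622;  v_6 = 2586;  v_7 = -10868;  v_8 = 45534;  v_9 = -190942;  v_{10} = 800496;  v_{11} = -3356198;  v_{12} = 14071074.

14071074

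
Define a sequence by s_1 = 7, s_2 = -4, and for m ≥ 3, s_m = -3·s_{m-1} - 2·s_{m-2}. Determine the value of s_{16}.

98294

s_3 = -2  s_4 = 14  s_5 = -38  …  s_{13} = -12278  s_{14} = 24566  s_{15} = -49142  s_{16} = 98294.
(Characteristic roots are -1 and -2.)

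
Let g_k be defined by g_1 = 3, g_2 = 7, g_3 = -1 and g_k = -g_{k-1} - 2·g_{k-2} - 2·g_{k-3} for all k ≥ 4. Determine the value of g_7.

-9

Iterate the recurrence:
g_4 = -19; g_5 = 7; g_6 = 33; g_7 = -9.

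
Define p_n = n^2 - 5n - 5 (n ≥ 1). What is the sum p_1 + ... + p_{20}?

1720

Over n = 1..20: Σn = 210, Σn² = 2870.
Total = (1)·2870 + (-5)·210 + (-5)·20 = 1720.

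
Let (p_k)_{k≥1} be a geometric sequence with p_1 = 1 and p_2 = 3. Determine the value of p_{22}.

Common ratio r = 3.
p_k = 1·3^(k-1).
p_{22} = 1·3^21 = 10460353203.

10460353203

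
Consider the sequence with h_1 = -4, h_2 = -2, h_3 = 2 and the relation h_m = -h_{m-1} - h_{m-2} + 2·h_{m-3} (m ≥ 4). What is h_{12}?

Step forward from the initial values:
h_4 = -8, h_5 = 2, h_6 = 10, h_7 = -28, h_8 = 22, h_9 = 26, h_{10} = -104, h_{11} = 122, h_{12} = 34.

34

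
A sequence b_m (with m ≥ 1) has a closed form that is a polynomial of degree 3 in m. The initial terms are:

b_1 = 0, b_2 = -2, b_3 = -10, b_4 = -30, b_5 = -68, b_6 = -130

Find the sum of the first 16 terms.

1st diffs: -2, -8, -20, -38, -62.
2nd diffs: -6, -12, -18, -24.
3rd diffs: -6, -6, -6 (constant).
Newton forward-difference form: b_m = (-2)·C(m-1,1) + (-6)·C(m-1,2) + (-6)·C(m-1,3).
Continuing: …, -222, -350, -520, -738, …, b_{16} = -3390.
Summing m = 1..16 (16 terms) gives -14520.

-14520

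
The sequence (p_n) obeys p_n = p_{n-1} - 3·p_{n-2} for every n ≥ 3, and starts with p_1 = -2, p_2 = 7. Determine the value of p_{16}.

Step forward from the initial values:
p_3 = 13;  p_4 = -8;  p_5 = -47;  …;  p_{13} = 2638;  p_{14} = -3233;  p_{15} = -11147;  p_{16} = -1448.

-1448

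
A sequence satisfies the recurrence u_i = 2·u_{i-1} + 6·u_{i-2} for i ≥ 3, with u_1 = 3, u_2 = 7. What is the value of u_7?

5312

Applying the relation repeatedly:
u_3 = 32  u_4 = 106  u_5 = 404  u_6 = 1444  u_7 = 5312.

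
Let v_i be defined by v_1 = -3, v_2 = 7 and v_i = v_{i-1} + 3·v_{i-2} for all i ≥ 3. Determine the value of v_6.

Compute successive terms:
v_3 = -2; v_4 = 19; v_5 = 13; v_6 = 70.

70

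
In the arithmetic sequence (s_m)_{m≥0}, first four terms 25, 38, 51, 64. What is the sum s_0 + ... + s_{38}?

Common difference d = 13.
s_m = 25 + (m - 0)·13.
s_{38} = 519; S = 39·(25 + 519)/2 = 10608.

10608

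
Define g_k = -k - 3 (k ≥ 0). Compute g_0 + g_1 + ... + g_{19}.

-250

Over k = 0..19: Σk = 190.
Total = (-1)·190 + (-3)·20 = -250.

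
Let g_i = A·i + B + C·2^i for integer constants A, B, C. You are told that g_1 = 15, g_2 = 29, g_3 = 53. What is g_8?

At i = 1, 2, 3: A + B + 2C = 15; 2A + B + 4C = 29; 3A + B + 8C = 53.
Subtracting the first from the second: A + 2C = 14.
Subtracting the second from the third: A + 4C = 24.
Solving: C = 5, A = 4, then B = 1.
Therefore g_8 = 32 + 1 + 5·256 = 1313.

1313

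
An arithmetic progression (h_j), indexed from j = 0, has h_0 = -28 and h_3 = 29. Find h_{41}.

Common difference d = (29 - (-28)) / (3 - 0) = 19.
h_j = -28 + (j - 0)·19.
h_{41} = -28 + 41·19 = 751.

751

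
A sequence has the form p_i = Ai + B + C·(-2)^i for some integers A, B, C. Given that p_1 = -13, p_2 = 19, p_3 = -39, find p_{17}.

-655331

At i = 1, 2, 3: A + B - 2C = -13; 2A + B + 4C = 19; 3A + B - 8C = -39.
Subtracting the first from the second: A + 6C = 32.
Subtracting the second from the third: A - 12C = -58.
Solving: C = 5, A = 2, then B = -5.
Hence p_{17} = 2·17 + (-5) + 5·(-131072) = -655331.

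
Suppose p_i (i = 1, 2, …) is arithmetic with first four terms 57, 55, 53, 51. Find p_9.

41

Common difference d = -2.
p_i = 57 + (i - 1)·(-2).
p_9 = 57 + 8·(-2) = 41.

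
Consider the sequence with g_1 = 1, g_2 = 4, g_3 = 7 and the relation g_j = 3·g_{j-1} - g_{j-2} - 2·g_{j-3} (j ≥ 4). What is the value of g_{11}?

2014

Applying the relation repeatedly:
g_4 = 15  g_5 = 30  g_6 = 61  g_7 = 123  g_8 = 248  g_9 = 499  g_{10} = 1003  g_{11} = 2014.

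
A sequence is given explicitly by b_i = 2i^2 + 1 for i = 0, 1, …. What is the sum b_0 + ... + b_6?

Over i = 0..6: Σi = 21, Σi² = 91.
Total = (2)·91 + (1)·7 = 189.

189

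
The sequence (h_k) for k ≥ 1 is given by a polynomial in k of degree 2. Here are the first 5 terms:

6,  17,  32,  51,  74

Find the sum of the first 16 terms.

1st diffs: 11, 15, 19, 23.
2nd diffs: 4, 4, 4 (constant).
So h_k = 2k^2 + 5k - 1.
Continuing: …, 101, 132, 167, 206, …, h_{16} = 591.
Summing k = 1..16 (16 terms) gives 3656.

3656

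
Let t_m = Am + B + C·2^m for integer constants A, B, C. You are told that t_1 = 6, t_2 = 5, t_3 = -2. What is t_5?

-64

Plug in m = 1, 2, 3: A + B + 2C = 6; 2A + B + 4C = 5; 3A + B + 8C = -2.
Subtracting the first from the second: A + 2C = -1.
Subtracting the second from the third: A + 4C = -7.
Solving: C = -3, A = 5, then B = 7.
So t_m = 5·m + 7 + (-3)·2^m; at m=5 this is -64.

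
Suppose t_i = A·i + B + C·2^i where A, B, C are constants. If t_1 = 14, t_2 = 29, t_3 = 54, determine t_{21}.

10485864

At i = 1, 2, 3: A + B + 2C = 14; 2A + B + 4C = 29; 3A + B + 8C = 54.
Subtracting the first from the second: A + 2C = 15.
Subtracting the second from the third: A + 4C = 25.
Solving: C = 5, A = 5, then B = -1.
Therefore t_{21} = 105 + (-1) + 5·2097152 = 10485864.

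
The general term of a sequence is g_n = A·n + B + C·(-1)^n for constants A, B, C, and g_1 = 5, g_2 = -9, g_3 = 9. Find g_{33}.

69

Write the equations: A + B - C = 5; 2A + B + C = -9; 3A + B - C = 9.
Subtracting the first from the second: A + 2C = -14.
Subtracting the second from the third: A - 2C = 18.
Solving: C = -8, A = 2, then B = -5.
Therefore g_{33} = 66 + (-5) + (-8)·(-1) = 69.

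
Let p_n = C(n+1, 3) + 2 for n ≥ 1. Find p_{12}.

288

C(13, 3) = 286, so p_{12} = 288.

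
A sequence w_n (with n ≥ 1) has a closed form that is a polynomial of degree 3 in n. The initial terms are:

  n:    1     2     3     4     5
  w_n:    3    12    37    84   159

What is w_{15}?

1st diffs: 9, 25, 47, 75.
2nd diffs: 16, 22, 28.
3rd diffs: 6, 6 (constant).
Newton forward-difference form: w_n = 3 + 9·C(n-1,1) + 16·C(n-1,2) + 6·C(n-1,3).
At n = 15: n-1 = 14, so w_{15} = 3 + 126 + 1456 + 2184 = 3769.

3769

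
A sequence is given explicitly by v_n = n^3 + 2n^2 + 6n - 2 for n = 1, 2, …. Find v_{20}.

v_{20} = 1·20^3 + 2·20^2 + 6·20 - 2 = 8918.

8918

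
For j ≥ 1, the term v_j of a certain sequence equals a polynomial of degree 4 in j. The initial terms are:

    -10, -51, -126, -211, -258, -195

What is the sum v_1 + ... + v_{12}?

1st diffs: -41, -75, -85, -47, 63.
2nd diffs: -34, -10, 38, 110.
3rd diffs: 24, 48, 72.
4th diffs: 24, 24 (constant).
Newton forward-difference form: v_j = -10 + (-41)·C(j-1,1) + (-34)·C(j-1,2) + 24·C(j-1,3) + 24·C(j-1,4).
Continuing: …, 74, 669, 1734, 3437, …, v_{12} = 9549.
Summing j = 1..12 (12 terms) gives 20582.

20582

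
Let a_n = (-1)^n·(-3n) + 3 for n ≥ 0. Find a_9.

30

(-1)^9 = -1; -3n at n=9 is -27; so a_9 = 30.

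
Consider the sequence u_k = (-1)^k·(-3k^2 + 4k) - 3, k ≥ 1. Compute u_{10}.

(-1)^10 = 1; -3k^2 + 4k at k=10 is -260; so u_{10} = -263.

-263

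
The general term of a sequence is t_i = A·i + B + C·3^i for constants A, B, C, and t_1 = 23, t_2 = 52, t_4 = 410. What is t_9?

98415

Plug in i = 1, 2, 4: A + B + 3C = 23; 2A + B + 9C = 52; 4A + B + 81C = 410.
Subtracting the first from the second: A + 6C = 29.
Subtracting the second from the third: 2A + 72C = 358.
Solving: C = 5, A = -1, then B = 9.
Hence t_9 = -1·9 + 9 + 5·19683 = 98415.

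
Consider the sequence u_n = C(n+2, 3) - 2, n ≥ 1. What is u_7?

C(9, 3) = 84, so u_7 = 82.

82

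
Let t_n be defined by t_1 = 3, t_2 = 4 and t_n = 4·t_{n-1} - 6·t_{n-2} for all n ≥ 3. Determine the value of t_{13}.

t_3 = -2; t_4 = -32; t_5 = -116; …; t_{10} = 10048; t_{11} = 24544; t_{12} = 37888; t_{13} = 4288.

4288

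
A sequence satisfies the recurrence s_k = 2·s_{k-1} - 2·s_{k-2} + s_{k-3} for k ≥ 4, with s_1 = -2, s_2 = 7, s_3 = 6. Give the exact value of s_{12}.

-12

Applying the relation repeatedly:
s_4 = -4; s_5 = -13; s_6 = -12; s_7 = -2; s_8 = 7; s_9 = 6; s_{10} = -4; s_{11} = -13; s_{12} = -12.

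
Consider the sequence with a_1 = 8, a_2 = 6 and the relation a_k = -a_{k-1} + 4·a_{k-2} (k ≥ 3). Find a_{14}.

a_3 = 26;  a_4 = -2;  a_5 = 106;  …;  a_{11} = 19706;  a_{12} = -48194;  a_{13} = 127018;  a_{14} = -319794.

-319794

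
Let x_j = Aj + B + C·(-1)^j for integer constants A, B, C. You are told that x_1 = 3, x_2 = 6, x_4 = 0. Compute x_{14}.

The three given values yield: A + B - C = 3; 2A + B + C = 6; 4A + B + C = 0.
Subtracting the first from the second: A + 2C = 3.
Subtracting the second from the third: 2A = -6.
Solving: C = 3, A = -3, then B = 9.
So x_j = -3·j + 9 + 3·(-1)^j; at j=14 this is -30.

-30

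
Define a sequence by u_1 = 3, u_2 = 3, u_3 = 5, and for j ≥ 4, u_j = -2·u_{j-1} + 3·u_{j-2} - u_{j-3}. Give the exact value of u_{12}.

-49212

Step forward from the initial values:
u_4 = -4, u_5 = 20, u_6 = -57, u_7 = 178, u_8 = -547, u_9 = 1685, u_{10} = -5189, u_{11} = 15980, u_{12} = -49212.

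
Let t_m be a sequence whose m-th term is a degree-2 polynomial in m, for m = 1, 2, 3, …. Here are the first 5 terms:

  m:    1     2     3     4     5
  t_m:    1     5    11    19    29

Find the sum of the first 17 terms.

1st diffs: 4, 6, 8, 10.
2nd diffs: 2, 2, 2 (constant).
Newton forward-difference form: t_m = 1 + 4·C(m-1,1) + 2·C(m-1,2).
Continuing: …, 41, 55, 71, 89, …, t_{17} = 305.
Summing m = 1..17 (17 terms) gives 1921.

1921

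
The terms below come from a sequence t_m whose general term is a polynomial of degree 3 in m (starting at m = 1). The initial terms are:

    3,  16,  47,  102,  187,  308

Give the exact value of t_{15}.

4007

1st diffs: 13, 31, 55, 85, 121.
2nd diffs: 18, 24, 30, 36.
3rd diffs: 6, 6, 6 (constant).
Newton forward-difference form: t_m = 3 + 13·C(m-1,1) + 18·C(m-1,2) + 6·C(m-1,3).
At m = 15: m-1 = 14, so t_{15} = 3 + 182 + 1638 + 2184 = 4007.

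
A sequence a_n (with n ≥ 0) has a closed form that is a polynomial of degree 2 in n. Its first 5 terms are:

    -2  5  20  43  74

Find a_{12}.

610

1st diffs: 7, 15, 23, 31.
2nd diffs: 8, 8, 8 (constant).
Newton forward-difference form: a_n = -2 + 7·C(n,1) + 8·C(n,2).
At n = 12: n = 12, so a_{12} = -2 + 84 + 528 = 610.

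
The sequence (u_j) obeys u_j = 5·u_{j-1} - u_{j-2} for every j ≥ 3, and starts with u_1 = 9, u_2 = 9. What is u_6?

Compute successive terms:
u_3 = 36, u_4 = 171, u_5 = 819, u_6 = 3924.

3924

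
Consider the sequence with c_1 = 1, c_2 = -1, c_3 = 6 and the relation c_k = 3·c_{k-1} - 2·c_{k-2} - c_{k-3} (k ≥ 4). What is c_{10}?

Compute successive terms:
c_4 = 19; c_5 = 46; c_6 = 94; c_7 = 171; c_8 = 279; c_9 = 401; c_{10} = 474.

474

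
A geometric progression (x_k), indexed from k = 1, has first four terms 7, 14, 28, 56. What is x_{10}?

Common ratio r = 2.
x_k = 7·2^(k-1).
x_{10} = 7·2^9 = 3584.

3584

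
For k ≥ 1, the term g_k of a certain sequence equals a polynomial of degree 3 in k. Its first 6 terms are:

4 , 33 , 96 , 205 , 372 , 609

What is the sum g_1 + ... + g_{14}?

1st diffs: 29, 63, 109, 167, 237.
2nd diffs: 34, 46, 58, 70.
3rd diffs: 12, 12, 12 (constant).
Newton forward-difference form: g_k = 4 + 29·C(k-1,1) + 34·C(k-1,2) + 12·C(k-1,3).
Continuing: …, 928, 1341, 1860, 2497, …, g_{14} = 6465.
Summing k = 1..14 (14 terms) gives 27083.

27083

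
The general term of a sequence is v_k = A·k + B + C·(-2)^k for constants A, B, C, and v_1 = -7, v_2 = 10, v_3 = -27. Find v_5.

Plug in k = 1, 2, 3: A + B - 2C = -7; 2A + B + 4C = 10; 3A + B - 8C = -27.
Subtracting the first from the second: A + 6C = 17.
Subtracting the second from the third: A - 12C = -37.
Solving: C = 3, A = -1, then B = 0.
So v_k = -1·k + 0 + 3·(-2)^k; at k=5 this is -101.

-101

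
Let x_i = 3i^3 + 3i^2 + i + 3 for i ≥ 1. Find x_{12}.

x_{12} = 3·12^3 + 3·12^2 + 1·12 + 3 = 5631.

5631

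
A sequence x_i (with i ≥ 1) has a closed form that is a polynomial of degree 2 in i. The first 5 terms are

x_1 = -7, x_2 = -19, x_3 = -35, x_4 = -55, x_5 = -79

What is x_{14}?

1st diffs: -12, -16, -20, -24.
2nd diffs: -4, -4, -4 (constant).
Newton forward-difference form: x_i = -7 + (-12)·C(i-1,1) + (-4)·C(i-1,2).
At i = 14: i-1 = 13, so x_{14} = -7 - 156 - 312 = -475.

-475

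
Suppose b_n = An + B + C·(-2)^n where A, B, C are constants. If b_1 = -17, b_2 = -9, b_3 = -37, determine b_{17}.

-262221

The three given values yield: A + B - 2C = -17; 2A + B + 4C = -9; 3A + B - 8C = -37.
Subtracting the first from the second: A + 6C = 8.
Subtracting the second from the third: A - 12C = -28.
Solving: C = 2, A = -4, then B = -9.
Hence b_{17} = -4·17 + (-9) + 2·(-131072) = -262221.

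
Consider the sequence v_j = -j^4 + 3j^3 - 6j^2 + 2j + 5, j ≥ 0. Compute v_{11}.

v_{11} = -1·11^4 + 3·11^3 - 6·11^2 + 2·11 + 5 = -11347.

-11347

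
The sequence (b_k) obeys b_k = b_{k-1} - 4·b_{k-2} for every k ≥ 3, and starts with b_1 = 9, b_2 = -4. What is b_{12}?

Compute successive terms:
b_3 = -40;  b_4 = -24;  b_5 = 136;  b_6 = 232;  b_7 = -312;  b_8 = -1240;  b_9 = 8;  b_{10} = 4968;  b_{11} = 4936;  b_{12} = -14936.

-14936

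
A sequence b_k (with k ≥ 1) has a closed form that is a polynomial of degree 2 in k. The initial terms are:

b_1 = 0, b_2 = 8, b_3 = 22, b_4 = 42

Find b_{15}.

658

1st diffs: 8, 14, 20.
2nd diffs: 6, 6 (constant).
Newton forward-difference form: b_k = 8·C(k-1,1) + 6·C(k-1,2).
At k = 15: k-1 = 14, so b_{15} = 112 + 546 = 658.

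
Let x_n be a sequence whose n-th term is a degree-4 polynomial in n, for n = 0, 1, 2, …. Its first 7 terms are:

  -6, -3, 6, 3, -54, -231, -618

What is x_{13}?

-21807

1st diffs: 3, 9, -3, -57, -177, -387.
2nd diffs: 6, -12, -54, -120, -210.
3rd diffs: -18, -42, -66, -90.
4th diffs: -24, -24, -24 (constant).
So x_n = -n^4 + 3n^3 + n^2 - 6.
Evaluating at n = 13 gives x_{13} = -21807.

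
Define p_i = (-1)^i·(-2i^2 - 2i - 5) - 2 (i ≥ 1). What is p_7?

115

(-1)^7 = -1; -2i^2 - 2i - 5 at i=7 is -117; so p_7 = 115.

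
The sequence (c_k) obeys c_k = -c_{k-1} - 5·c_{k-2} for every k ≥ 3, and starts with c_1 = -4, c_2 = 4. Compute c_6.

c_3 = 16, c_4 = -36, c_5 = -44, c_6 = 224.

224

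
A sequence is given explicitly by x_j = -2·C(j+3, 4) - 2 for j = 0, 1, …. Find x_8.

-662

C(11, 4) = 330, so x_8 = -662.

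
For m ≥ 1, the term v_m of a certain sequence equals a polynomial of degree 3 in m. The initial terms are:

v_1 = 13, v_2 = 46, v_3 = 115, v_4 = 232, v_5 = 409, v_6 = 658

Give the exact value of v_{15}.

8119

1st diffs: 33, 69, 117, 177, 249.
2nd diffs: 36, 48, 60, 72.
3rd diffs: 12, 12, 12 (constant).
Newton forward-difference form: v_m = 13 + 33·C(m-1,1) + 36·C(m-1,2) + 12·C(m-1,3).
At m = 15: m-1 = 14, so v_{15} = 13 + 462 + 3276 + 4368 = 8119.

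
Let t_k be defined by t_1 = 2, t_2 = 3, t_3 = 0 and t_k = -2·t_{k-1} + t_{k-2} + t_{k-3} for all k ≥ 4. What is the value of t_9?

Compute successive terms:
t_4 = 5; t_5 = -7; t_6 = 19; t_7 = -40; t_8 = 92; t_9 = -205.

-205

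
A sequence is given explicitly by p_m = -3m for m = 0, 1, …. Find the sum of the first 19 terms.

Over m = 0..18: Σm = 171.
Total = (-3)·171 = -513.

-513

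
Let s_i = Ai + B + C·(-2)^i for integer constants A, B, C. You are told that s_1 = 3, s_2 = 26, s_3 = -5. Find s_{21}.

At i = 1, 2, 3: A + B - 2C = 3; 2A + B + 4C = 26; 3A + B - 8C = -5.
Subtracting the first from the second: A + 6C = 23.
Subtracting the second from the third: A - 12C = -31.
Solving: C = 3, A = 5, then B = 4.
Hence s_{21} = 5·21 + 4 + 3·(-2097152) = -6291347.

-6291347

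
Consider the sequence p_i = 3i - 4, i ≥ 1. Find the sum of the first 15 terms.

Over i = 1..15: Σi = 120.
Total = (3)·120 + (-4)·15 = 300.

300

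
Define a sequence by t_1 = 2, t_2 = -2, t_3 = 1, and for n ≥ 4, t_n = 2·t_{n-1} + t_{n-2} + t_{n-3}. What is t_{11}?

960

Compute successive terms:
t_4 = 2; t_5 = 3; t_6 = 9; t_7 = 23; t_8 = 58; t_9 = 148; t_{10} = 377; t_{11} = 960.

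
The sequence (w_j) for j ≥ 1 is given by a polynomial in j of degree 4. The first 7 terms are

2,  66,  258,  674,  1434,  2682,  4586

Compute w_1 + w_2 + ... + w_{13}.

1st diffs: 64, 192, 416, 760, 1248, 1904.
2nd diffs: 128, 224, 344, 488, 656.
3rd diffs: 96, 120, 144, 168.
4th diffs: 24, 24, 24 (constant).
So w_j = j^4 + 6j^3 + 3j^2 - 2j - 6.
Continuing: …, 7338, 11154, 16274, 22962, …, w_{13} = 42218.
Summing j = 1..13 (13 terms) gives 141154.

141154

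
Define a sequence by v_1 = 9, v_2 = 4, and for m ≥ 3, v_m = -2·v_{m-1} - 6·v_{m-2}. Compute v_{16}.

-3832064

Compute successive terms:
v_3 = -62, v_4 = 100, v_5 = 172, …, v_{13} = -118592, v_{14} = 1204480, v_{15} = -1697408, v_{16} = -3832064.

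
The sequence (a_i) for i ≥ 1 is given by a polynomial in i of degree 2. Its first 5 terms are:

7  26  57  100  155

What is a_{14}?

1st diffs: 19, 31, 43, 55.
2nd diffs: 12, 12, 12 (constant).
Newton forward-difference form: a_i = 7 + 19·C(i-1,1) + 12·C(i-1,2).
At i = 14: i-1 = 13, so a_{14} = 7 + 247 + 936 = 1190.

1190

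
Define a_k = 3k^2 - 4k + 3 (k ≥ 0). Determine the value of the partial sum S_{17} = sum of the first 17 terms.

3995

Over k = 0..16: Σk = 136, Σk² = 1496.
Total = (3)·1496 + (-4)·136 + (3)·17 = 3995.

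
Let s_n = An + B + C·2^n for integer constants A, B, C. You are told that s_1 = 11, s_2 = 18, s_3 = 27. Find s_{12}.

The three given values yield: A + B + 2C = 11; 2A + B + 4C = 18; 3A + B + 8C = 27.
Subtracting the first from the second: A + 2C = 7.
Subtracting the second from the third: A + 4C = 9.
Solving: C = 1, A = 5, then B = 4.
Hence s_{12} = 5·12 + 4 + 1·4096 = 4160.

4160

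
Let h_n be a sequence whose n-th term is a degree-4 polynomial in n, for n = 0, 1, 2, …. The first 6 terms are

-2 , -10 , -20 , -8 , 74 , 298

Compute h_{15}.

43348

1st diffs: -8, -10, 12, 82, 224.
2nd diffs: -2, 22, 70, 142.
3rd diffs: 24, 48, 72.
4th diffs: 24, 24 (constant).
So h_n = n^4 - 2n^3 - 2n^2 - 5n - 2.
Evaluating at n = 15 gives h_{15} = 43348.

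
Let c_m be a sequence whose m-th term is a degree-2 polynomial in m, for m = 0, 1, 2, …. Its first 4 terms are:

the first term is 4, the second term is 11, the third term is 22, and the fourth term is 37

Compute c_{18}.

1st diffs: 7, 11, 15.
2nd diffs: 4, 4 (constant).
Newton forward-difference form: c_m = 4 + 7·C(m,1) + 4·C(m,2).
At m = 18: m = 18, so c_{18} = 4 + 126 + 612 = 742.

742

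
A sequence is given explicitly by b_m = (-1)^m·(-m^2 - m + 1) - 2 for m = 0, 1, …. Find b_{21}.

(-1)^21 = -1; -m^2 - m + 1 at m=21 is -461; so b_{21} = 459.

459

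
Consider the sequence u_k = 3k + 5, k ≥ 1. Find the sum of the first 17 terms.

Over k = 1..17: Σk = 153.
Total = (3)·153 + (5)·17 = 544.

544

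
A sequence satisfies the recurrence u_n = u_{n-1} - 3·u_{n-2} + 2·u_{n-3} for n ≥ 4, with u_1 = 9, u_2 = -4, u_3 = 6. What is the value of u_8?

234

u_4 = 36; u_5 = 10; u_6 = -86; u_7 = -44; u_8 = 234.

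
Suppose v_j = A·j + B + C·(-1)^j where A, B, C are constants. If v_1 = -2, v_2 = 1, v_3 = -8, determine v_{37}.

-110

Write the equations: A + B - C = -2; 2A + B + C = 1; 3A + B - C = -8.
Subtracting the first from the second: A + 2C = 3.
Subtracting the second from the third: A - 2C = -9.
Solving: C = 3, A = -3, then B = 4.
Therefore v_{37} = -111 + 4 + 3·(-1) = -110.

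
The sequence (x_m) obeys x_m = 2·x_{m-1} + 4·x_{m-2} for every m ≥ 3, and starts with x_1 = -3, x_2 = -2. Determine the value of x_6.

-448

Step forward from the initial values:
x_3 = -16  x_4 = -40  x_5 = -144  x_6 = -448.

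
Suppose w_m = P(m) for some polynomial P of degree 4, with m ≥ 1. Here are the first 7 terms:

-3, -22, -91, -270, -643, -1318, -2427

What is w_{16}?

-65598

1st diffs: -19, -69, -179, -373, -675, -1109.
2nd diffs: -50, -110, -194, -302, -434.
3rd diffs: -60, -84, -108, -132.
4th diffs: -24, -24, -24 (constant).
Newton forward-difference form: w_m = -3 + (-19)·C(m-1,1) + (-50)·C(m-1,2) + (-60)·C(m-1,3) + (-24)·C(m-1,4).
At m = 16: m-1 = 15, so w_{16} = -3 - 285 - 5250 - 27300 - 32760 = -65598.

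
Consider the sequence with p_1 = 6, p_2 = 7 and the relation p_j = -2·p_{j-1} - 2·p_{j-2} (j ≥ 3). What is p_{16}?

-2432

p_3 = -26;  p_4 = 38;  p_5 = -24;  …;  p_{13} = -384;  p_{14} = -448;  p_{15} = 1664;  p_{16} = -2432.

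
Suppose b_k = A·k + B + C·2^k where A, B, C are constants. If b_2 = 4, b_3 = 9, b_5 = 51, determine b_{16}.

At k = 2, 3, 5: 2A + B + 4C = 4; 3A + B + 8C = 9; 5A + B + 32C = 51.
Subtracting the first from the second: A + 4C = 5.
Subtracting the second from the third: 2A + 24C = 42.
Solving: C = 2, A = -3, then B = 2.
So b_k = -3·k + 2 + 2·2^k; at k=16 this is 131026.

131026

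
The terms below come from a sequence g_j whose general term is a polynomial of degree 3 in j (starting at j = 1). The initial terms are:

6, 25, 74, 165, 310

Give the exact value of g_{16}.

8901

1st diffs: 19, 49, 91, 145.
2nd diffs: 30, 42, 54.
3rd diffs: 12, 12 (constant).
So g_j = 2j^3 + 3j^2 - 4j + 5.
Evaluating at j = 16 gives g_{16} = 8901.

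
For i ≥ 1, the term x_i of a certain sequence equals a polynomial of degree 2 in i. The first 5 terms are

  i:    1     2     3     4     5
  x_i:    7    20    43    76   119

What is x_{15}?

1st diffs: 13, 23, 33, 43.
2nd diffs: 10, 10, 10 (constant).
So x_i = 5i^2 - 2i + 4.
Evaluating at i = 15 gives x_{15} = 1099.

1099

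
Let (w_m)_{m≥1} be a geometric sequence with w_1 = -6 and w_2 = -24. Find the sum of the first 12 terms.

Common ratio r = 4.
w_m = (-6)·4^(m-1).
S = (-6)·(4^12 - 1)/(4 - 1) = (-6)·(16777216 - 1)/(3) = -33554430.

-33554430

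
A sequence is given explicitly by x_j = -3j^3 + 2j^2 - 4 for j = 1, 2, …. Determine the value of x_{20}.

-23204

x_{20} = -3·20^3 + 2·20^2 - 4 = -23204.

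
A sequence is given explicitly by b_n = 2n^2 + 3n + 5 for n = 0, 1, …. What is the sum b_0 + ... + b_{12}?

1599

Over n = 0..12: Σn = 78, Σn² = 650.
Total = (2)·650 + (3)·78 + (5)·13 = 1599.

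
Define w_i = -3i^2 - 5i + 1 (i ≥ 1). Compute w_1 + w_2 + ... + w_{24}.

Over i = 1..24: Σi = 300, Σi² = 4900.
Total = (-3)·4900 + (-5)·300 + (1)·24 = -16176.

-16176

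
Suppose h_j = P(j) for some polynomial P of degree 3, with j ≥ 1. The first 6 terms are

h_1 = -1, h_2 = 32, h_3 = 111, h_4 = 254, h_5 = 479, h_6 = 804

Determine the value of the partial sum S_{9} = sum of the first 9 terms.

7311

1st diffs: 33, 79, 143, 225, 325.
2nd diffs: 46, 64, 82, 100.
3rd diffs: 18, 18, 18 (constant).
Newton forward-difference form: h_j = -1 + 33·C(j-1,1) + 46·C(j-1,2) + 18·C(j-1,3).
Continuing: 1247, 1826, 2559.
Summing j = 1..9 (9 terms) gives 7311.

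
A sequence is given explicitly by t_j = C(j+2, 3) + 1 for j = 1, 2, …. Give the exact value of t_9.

166

C(11, 3) = 165, so t_9 = 166.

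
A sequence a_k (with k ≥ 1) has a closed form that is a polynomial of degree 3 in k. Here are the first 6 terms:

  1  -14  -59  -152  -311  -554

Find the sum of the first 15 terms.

-39780

1st diffs: -15, -45, -93, -159, -243.
2nd diffs: -30, -48, -66, -84.
3rd diffs: -18, -18, -18 (constant).
So a_k = -3k^3 + 3k^2 - 3k + 4.
Continuing: …, -899, -1364, -1967, -2726, …, a_{15} = -9491.
Summing k = 1..15 (15 terms) gives -39780.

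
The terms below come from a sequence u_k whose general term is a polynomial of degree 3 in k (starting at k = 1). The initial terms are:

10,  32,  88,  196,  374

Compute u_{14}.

1st diffs: 22, 56, 108, 178.
2nd diffs: 34, 52, 70.
3rd diffs: 18, 18 (constant).
Newton forward-difference form: u_k = 10 + 22·C(k-1,1) + 34·C(k-1,2) + 18·C(k-1,3).
At k = 14: k-1 = 13, so u_{14} = 10 + 286 + 2652 + 5148 = 8096.

8096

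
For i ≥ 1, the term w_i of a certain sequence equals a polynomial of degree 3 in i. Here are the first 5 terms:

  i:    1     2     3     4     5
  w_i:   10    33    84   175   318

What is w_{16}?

1st diffs: 23, 51, 91, 143.
2nd diffs: 28, 40, 52.
3rd diffs: 12, 12 (constant).
Newton forward-difference form: w_i = 10 + 23·C(i-1,1) + 28·C(i-1,2) + 12·C(i-1,3).
At i = 16: i-1 = 15, so w_{16} = 10 + 345 + 2940 + 5460 = 8755.

8755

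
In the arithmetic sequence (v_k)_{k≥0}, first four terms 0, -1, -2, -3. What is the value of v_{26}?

-26

Common difference d = -1.
v_k = 0 + (k - 0)·(-1).
v_{26} = 0 + 26·(-1) = -26.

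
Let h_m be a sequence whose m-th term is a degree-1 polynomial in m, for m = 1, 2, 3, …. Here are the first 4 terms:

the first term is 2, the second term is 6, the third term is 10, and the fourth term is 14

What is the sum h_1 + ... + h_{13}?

1st diffs: 4, 4, 4 (constant).
So h_m = 4m - 2.
Continuing: …, 18, 22, 26, 30, …, h_{13} = 50.
Summing m = 1..13 (13 terms) gives 338.

338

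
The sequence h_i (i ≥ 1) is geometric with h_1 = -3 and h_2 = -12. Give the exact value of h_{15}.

Common ratio r = 4.
h_i = (-3)·4^(i-1).
h_{15} = (-3)·4^14 = -805306368.

-805306368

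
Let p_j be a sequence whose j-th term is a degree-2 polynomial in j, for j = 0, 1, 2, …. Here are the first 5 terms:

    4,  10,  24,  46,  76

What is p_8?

1st diffs: 6, 14, 22, 30.
2nd diffs: 8, 8, 8 (constant).
So p_j = 4j^2 + 2j + 4.
Evaluating at j = 8 gives p_8 = 276.

276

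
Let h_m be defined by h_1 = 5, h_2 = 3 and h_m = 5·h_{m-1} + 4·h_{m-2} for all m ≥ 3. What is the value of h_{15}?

38990339875

h_3 = 35; h_4 = 187; h_5 = 1075; …; h_{12} = 210365947; h_{13} = 1199414515; h_{14} = 6838536363; h_{15} = 38990339875.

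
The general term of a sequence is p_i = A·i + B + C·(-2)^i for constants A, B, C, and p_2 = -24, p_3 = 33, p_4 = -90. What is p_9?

Plug in i = 2, 3, 4: 2A + B + 4C = -24; 3A + B - 8C = 33; 4A + B + 16C = -90.
Subtracting the first from the second: A - 12C = 57.
Subtracting the second from the third: A + 24C = -123.
Solving: C = -5, A = -3, then B = 2.
Hence p_9 = -3·9 + 2 + (-5)·(-512) = 2535.

2535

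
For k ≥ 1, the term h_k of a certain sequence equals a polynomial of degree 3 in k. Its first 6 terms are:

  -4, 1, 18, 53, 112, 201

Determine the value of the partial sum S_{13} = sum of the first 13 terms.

1st diffs: 5, 17, 35, 59, 89.
2nd diffs: 12, 18, 24, 30.
3rd diffs: 6, 6, 6 (constant).
So h_k = k^3 - 2k - 3.
Continuing: …, 326, 493, 708, 977, …, h_{13} = 2168.
Summing k = 1..13 (13 terms) gives 8060.

8060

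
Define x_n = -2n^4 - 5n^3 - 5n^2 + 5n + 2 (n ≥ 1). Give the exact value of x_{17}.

-192965

x_{17} = -2·17^4 - 5·17^3 - 5·17^2 + 5·17 + 2 = -192965.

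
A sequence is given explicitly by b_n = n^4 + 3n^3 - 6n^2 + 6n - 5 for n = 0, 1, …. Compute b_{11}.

17969

b_{11} = 1·11^4 + 3·11^3 - 6·11^2 + 6·11 - 5 = 17969.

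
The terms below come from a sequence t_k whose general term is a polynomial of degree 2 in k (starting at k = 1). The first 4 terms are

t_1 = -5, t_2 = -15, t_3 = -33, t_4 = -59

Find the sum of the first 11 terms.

-1925

1st diffs: -10, -18, -26.
2nd diffs: -8, -8 (constant).
Newton forward-difference form: t_k = -5 + (-10)·C(k-1,1) + (-8)·C(k-1,2).
Continuing: …, -93, -135, -185, -243, …, t_{11} = -465.
Summing k = 1..11 (11 terms) gives -1925.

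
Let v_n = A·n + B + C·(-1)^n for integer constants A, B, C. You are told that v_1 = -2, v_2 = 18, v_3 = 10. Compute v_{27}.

154

Plug in n = 1, 2, 3: A + B - C = -2; 2A + B + C = 18; 3A + B - C = 10.
Subtracting the first from the second: A + 2C = 20.
Subtracting the second from the third: A - 2C = -8.
Solving: C = 7, A = 6, then B = -1.
Therefore v_{27} = 162 + (-1) + 7·(-1) = 154.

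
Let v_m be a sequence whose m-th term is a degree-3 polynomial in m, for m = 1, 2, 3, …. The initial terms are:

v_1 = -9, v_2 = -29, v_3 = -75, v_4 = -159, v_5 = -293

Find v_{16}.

1st diffs: -20, -46, -84, -134.
2nd diffs: -26, -38, -50.
3rd diffs: -12, -12 (constant).
Newton forward-difference form: v_m = -9 + (-20)·C(m-1,1) + (-26)·C(m-1,2) + (-12)·C(m-1,3).
At m = 16: m-1 = 15, so v_{16} = -9 - 300 - 2730 - 5460 = -8499.

-8499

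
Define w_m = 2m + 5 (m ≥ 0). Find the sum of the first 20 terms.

Over m = 0..19: Σm = 190.
Total = (2)·190 + (5)·20 = 480.

480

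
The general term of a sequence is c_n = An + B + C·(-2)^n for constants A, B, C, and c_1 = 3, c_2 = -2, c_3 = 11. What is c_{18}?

-262126

Write the equations: A + B - 2C = 3; 2A + B + 4C = -2; 3A + B - 8C = 11.
Subtracting the first from the second: A + 6C = -5.
Subtracting the second from the third: A - 12C = 13.
Solving: C = -1, A = 1, then B = 0.
Hence c_{18} = 1·18 + 0 + (-1)·262144 = -262126.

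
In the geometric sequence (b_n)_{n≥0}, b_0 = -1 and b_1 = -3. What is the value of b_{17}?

-129140163

Common ratio r = 3.
b_n = (-1)·3^(n-0).
b_{17} = (-1)·3^17 = -129140163.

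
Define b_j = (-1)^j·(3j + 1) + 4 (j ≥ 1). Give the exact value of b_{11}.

(-1)^11 = -1; 3j + 1 at j=11 is 34; so b_{11} = -30.

-30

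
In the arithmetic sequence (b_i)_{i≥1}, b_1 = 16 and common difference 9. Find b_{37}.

340

b_i = 16 + (i - 1)·9.
b_{37} = 16 + 36·9 = 340.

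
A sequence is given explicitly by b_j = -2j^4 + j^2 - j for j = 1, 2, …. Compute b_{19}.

-260300

b_{19} = -2·19^4 + 1·19^2 - 1·19 = -260300.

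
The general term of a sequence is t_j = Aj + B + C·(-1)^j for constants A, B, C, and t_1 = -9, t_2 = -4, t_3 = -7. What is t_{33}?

23

Plug in j = 1, 2, 3: A + B - C = -9; 2A + B + C = -4; 3A + B - C = -7.
Subtracting the first from the second: A + 2C = 5.
Subtracting the second from the third: A - 2C = -3.
Solving: C = 2, A = 1, then B = -8.
Hence t_{33} = 1·33 + (-8) + 2·(-1) = 23.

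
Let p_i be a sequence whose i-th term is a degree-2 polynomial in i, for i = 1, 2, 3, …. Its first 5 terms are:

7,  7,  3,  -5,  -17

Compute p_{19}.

1st diffs: 0, -4, -8, -12.
2nd diffs: -4, -4, -4 (constant).
So p_i = -2i^2 + 6i + 3.
Evaluating at i = 19 gives p_{19} = -605.

-605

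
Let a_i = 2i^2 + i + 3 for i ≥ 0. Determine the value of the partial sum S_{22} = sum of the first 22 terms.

6919

Over i = 0..21: Σi = 231, Σi² = 3311.
Total = (2)·3311 + (1)·231 + (3)·22 = 6919.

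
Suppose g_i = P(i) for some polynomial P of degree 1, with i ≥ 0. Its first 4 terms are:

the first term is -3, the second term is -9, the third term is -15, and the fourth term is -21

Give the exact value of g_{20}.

1st diffs: -6, -6, -6 (constant).
So g_i = -6i - 3.
Evaluating at i = 20 gives g_{20} = -123.

-123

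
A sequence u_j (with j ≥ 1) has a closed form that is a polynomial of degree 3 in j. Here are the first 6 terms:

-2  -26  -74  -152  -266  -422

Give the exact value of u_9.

1st diffs: -24, -48, -78, -114, -156.
2nd diffs: -24, -30, -36, -42.
3rd diffs: -6, -6, -6 (constant).
Newton forward-difference form: u_j = -2 + (-24)·C(j-1,1) + (-24)·C(j-1,2) + (-6)·C(j-1,3).
At j = 9: j-1 = 8, so u_9 = -2 - 192 - 672 - 336 = -1202.

-1202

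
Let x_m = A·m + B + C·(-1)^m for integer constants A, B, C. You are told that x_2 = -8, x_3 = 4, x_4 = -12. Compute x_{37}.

The three given values yield: 2A + B + C = -8; 3A + B - C = 4; 4A + B + C = -12.
Subtracting the first from the second: A - 2C = 12.
Subtracting the second from the third: A + 2C = -16.
Solving: C = -7, A = -2, then B = 3.
So x_m = -2·m + 3 + (-7)·(-1)^m; at m=37 this is -64.

-64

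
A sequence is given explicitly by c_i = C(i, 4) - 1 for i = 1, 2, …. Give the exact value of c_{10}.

C(10, 4) = 210, so c_{10} = 209.

209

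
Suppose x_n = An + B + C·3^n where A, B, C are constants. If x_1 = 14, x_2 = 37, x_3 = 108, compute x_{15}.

57395616

Write the equations: A + B + 3C = 14; 2A + B + 9C = 37; 3A + B + 27C = 108.
Subtracting the first from the second: A + 6C = 23.
Subtracting the second from the third: A + 18C = 71.
Solving: C = 4, A = -1, then B = 3.
Therefore x_{15} = -15 + 3 + 4·14348907 = 57395616.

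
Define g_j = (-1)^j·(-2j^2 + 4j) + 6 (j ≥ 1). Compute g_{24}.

-1050

(-1)^24 = 1; -2j^2 + 4j at j=24 is -1056; so g_{24} = -1050.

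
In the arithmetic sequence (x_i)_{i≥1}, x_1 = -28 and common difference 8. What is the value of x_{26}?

x_i = -28 + (i - 1)·8.
x_{26} = -28 + 25·8 = 172.

172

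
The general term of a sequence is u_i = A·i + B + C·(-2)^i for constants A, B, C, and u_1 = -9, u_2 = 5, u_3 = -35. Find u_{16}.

196545

At i = 1, 2, 3: A + B - 2C = -9; 2A + B + 4C = 5; 3A + B - 8C = -35.
Subtracting the first from the second: A + 6C = 14.
Subtracting the second from the third: A - 12C = -40.
Solving: C = 3, A = -4, then B = 1.
Hence u_{16} = -4·16 + 1 + 3·65536 = 196545.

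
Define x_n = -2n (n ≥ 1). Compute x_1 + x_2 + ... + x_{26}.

-702

Over n = 1..26: Σn = 351.
Total = (-2)·351 = -702.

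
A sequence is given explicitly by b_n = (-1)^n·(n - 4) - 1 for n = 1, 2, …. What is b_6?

1

(-1)^6 = 1; n - 4 at n=6 is 2; so b_6 = 1.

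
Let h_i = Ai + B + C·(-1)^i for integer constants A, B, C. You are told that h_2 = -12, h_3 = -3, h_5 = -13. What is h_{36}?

Plug in i = 2, 3, 5: 2A + B + C = -12; 3A + B - C = -3; 5A + B - C = -13.
Subtracting the first from the second: A - 2C = 9.
Subtracting the second from the third: 2A = -10.
Solving: C = -7, A = -5, then B = 5.
Hence h_{36} = -5·36 + 5 + (-7)·1 = -182.

-182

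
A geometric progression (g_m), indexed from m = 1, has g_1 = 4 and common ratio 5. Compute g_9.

g_m = 4·5^(m-1).
g_9 = 4·5^8 = 1562500.

1562500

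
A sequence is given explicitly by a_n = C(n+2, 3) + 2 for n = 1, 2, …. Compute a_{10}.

C(12, 3) = 220, so a_{10} = 222.

222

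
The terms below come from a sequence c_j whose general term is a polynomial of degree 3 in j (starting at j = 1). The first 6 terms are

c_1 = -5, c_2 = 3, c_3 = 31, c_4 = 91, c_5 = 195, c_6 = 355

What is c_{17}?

9243

1st diffs: 8, 28, 60, 104, 160.
2nd diffs: 20, 32, 44, 56.
3rd diffs: 12, 12, 12 (constant).
So c_j = 2j^3 - 2j^2 - 5.
Evaluating at j = 17 gives c_{17} = 9243.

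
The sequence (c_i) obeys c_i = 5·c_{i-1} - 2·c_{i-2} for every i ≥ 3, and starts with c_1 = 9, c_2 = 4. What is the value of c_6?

26

Compute successive terms:
c_3 = 2, c_4 = 2, c_5 = 6, c_6 = 26.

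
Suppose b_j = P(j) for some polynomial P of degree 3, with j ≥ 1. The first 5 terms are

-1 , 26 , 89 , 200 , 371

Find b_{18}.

1st diffs: 27, 63, 111, 171.
2nd diffs: 36, 48, 60.
3rd diffs: 12, 12 (constant).
So b_j = 2j^3 + 6j^2 - 5j - 4.
Evaluating at j = 18 gives b_{18} = 13514.

13514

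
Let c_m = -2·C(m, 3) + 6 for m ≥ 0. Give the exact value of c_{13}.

-566

C(13, 3) = 286, so c_{13} = -566.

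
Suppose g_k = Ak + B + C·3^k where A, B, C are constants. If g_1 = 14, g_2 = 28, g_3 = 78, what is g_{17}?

Write the equations: A + B + 3C = 14; 2A + B + 9C = 28; 3A + B + 27C = 78.
Subtracting the first from the second: A + 6C = 14.
Subtracting the second from the third: A + 18C = 50.
Solving: C = 3, A = -4, then B = 9.
Hence g_{17} = -4·17 + 9 + 3·129140163 = 387420430.

387420430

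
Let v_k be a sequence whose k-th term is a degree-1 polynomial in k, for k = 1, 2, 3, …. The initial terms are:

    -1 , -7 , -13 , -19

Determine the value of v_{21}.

-121

1st diffs: -6, -6, -6 (constant).
So v_k = -6k + 5.
Evaluating at k = 21 gives v_{21} = -121.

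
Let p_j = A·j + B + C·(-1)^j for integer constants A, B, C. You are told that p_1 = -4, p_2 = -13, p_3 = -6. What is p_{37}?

At j = 1, 2, 3: A + B - C = -4; 2A + B + C = -13; 3A + B - C = -6.
Subtracting the first from the second: A + 2C = -9.
Subtracting the second from the third: A - 2C = 7.
Solving: C = -4, A = -1, then B = -7.
So p_j = -1·j + (-7) + (-4)·(-1)^j; at j=37 this is -40.

-40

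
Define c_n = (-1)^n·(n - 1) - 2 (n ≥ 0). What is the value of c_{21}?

(-1)^21 = -1; n - 1 at n=21 is 20; so c_{21} = -22.

-22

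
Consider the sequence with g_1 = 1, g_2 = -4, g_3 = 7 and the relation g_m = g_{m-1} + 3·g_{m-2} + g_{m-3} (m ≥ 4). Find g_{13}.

7141

Applying the relation repeatedly:
g_4 = -4, g_5 = 13, g_6 = 8, g_7 = 43, g_8 = 80, g_9 = 217, g_{10} = 500, g_{11} = 1231, g_{12} = 2948, g_{13} = 7141.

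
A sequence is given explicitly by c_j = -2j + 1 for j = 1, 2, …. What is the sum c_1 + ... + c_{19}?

-361

Over j = 1..19: Σj = 190.
Total = (-2)·190 + (1)·19 = -361.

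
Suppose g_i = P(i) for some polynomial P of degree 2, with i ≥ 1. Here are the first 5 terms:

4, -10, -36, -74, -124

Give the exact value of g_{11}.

1st diffs: -14, -26, -38, -50.
2nd diffs: -12, -12, -12 (constant).
So g_i = -6i^2 + 4i + 6.
Evaluating at i = 11 gives g_{11} = -676.

-676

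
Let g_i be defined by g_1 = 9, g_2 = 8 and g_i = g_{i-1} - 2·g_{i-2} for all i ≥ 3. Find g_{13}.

Applying the relation repeatedly:
g_3 = -10; g_4 = -26; g_5 = -6; …; g_{10} = -82; g_{11} = 218; g_{12} = 382; g_{13} = -54.

-54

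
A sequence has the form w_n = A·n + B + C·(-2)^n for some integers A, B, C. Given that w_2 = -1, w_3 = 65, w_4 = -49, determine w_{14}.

The three given values yield: 2A + B + 4C = -1; 3A + B - 8C = 65; 4A + B + 16C = -49.
Subtracting the first from the second: A - 12C = 66.
Subtracting the second from the third: A + 24C = -114.
Solving: C = -5, A = 6, then B = 7.
Hence w_{14} = 6·14 + 7 + (-5)·16384 = -81829.

-81829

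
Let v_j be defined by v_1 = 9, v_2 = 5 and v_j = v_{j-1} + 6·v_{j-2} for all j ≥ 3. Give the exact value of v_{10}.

88289

Compute successive terms:
v_3 = 59;  v_4 = 89;  v_5 = 443;  v_6 = 977;  v_7 = 3635;  v_8 = 9497;  v_9 = 31307;  v_{10} = 88289.
(Characteristic roots are 3 and -2.)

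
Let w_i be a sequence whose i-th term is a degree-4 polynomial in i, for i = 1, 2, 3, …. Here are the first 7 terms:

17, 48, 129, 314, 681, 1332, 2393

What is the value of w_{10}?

9656

1st diffs: 31, 81, 185, 367, 651, 1061.
2nd diffs: 50, 104, 182, 284, 410.
3rd diffs: 54, 78, 102, 126.
4th diffs: 24, 24, 24 (constant).
So w_i = i^4 - i^3 + 6i^2 + 5i + 6.
Evaluating at i = 10 gives w_{10} = 9656.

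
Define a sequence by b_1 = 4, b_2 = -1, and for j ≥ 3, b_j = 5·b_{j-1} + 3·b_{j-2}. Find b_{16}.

b_3 = 7  b_4 = 32  b_5 = 181  …  b_{13} = 160633876  b_{14} = 890133551  b_{15} = 4932569383  b_{16} = 27333247568.

27333247568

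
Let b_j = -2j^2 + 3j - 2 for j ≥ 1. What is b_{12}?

-254

b_{12} = -2·12^2 + 3·12 - 2 = -254.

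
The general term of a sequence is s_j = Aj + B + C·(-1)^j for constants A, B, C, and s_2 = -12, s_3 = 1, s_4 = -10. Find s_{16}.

2

At j = 2, 3, 4: 2A + B + C = -12; 3A + B - C = 1; 4A + B + C = -10.
Subtracting the first from the second: A - 2C = 13.
Subtracting the second from the third: A + 2C = -11.
Solving: C = -6, A = 1, then B = -8.
Hence s_{16} = 1·16 + (-8) + (-6)·1 = 2.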